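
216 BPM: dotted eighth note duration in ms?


Let's work it out.
One quarter-note beat = 60000 / BPM = 60000 / 216 ms
Dotted eighth note = 3/4 × quarter note
Duration = 3/4 × 60000 / 216 = 45000 / 216
= 208.3 ms


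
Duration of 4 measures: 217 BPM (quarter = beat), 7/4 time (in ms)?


Reasoning:
Quarter-note beat duration = 60000 / 217 ms
Beats per measure (7/4) = 7
One measure = 7 × 60000 / 217 = 420000 / 217 ms
4 measures = 4 × 420000 / 217 = 1680000 / 217
= 7741.9 ms


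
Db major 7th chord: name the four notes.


Step by step:
Major 7th chord = root + major 3rd + perfect 5th + major 7th
Seventh chords stack in thirds, so the letter names are D-F-A-C
Root: Db
Major 3rd above Db: F
Perfect 5th above Db: Ab
Major 7th above Db: C
Chord = Db F Ab C


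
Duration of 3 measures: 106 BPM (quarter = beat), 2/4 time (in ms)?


Working:
Quarter-note beat duration = 60000 / 106 ms
Beats per measure (2/4) = 2
One measure = 2 × 60000 / 106 = 120000 / 106 ms
3 measures = 3 × 120000 / 106 = 360000 / 106
= 3396.2 ms


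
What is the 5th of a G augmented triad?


Reasoning:
Augmented triad = root + major 3rd (4 semitones) + augmented 5th (8 semitones)
A triad on G stacks thirds, so the chord tones use letter names G-B-D
Root: G
Major 3rd above G: B
Augmented 5th above G: D#
The 5th = D#


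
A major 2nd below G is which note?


Reasoning:
A 2nd spans 2 letter names, so from G we land on F
A major 2nd = 2 semitones below G
Spell F at that pitch: F
= F


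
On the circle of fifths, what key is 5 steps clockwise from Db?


Step by step:
Each clockwise step on the circle of fifths moves up a perfect 5th
From Db: Db → Ab → Eb → Bb → F → C
= C


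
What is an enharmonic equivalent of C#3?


Enharmonic notes sound the same pitch but are spelled with different letter names
C# and Db name the same pitch class
= Db3


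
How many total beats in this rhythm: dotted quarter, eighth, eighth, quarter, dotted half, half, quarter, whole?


Beat values:
  dotted quarter = 1.5 beats
  eighth = 0.5 beats
  eighth = 0.5 beats
  quarter = 1 beat
  dotted half = 3 beats
  half = 2 beats
  quarter = 1 beat
  whole = 4 beats
Sum = 1.5 + 0.5 + 0.5 + 1 + 3 + 2 + 1 + 4
= 13.5 beats


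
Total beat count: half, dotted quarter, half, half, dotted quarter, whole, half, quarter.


Step by step:
Beat values:
  half = 2 beats
  dotted quarter = 1.5 beats
  half = 2 beats
  half = 2 beats
  dotted quarter = 1.5 beats
  whole = 4 beats
  half = 2 beats
  quarter = 1 beat
Sum = 2 + 1.5 + 2 + 2 + 1.5 + 4 + 2 + 1
= 16 beats


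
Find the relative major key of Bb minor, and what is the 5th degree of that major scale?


The relative major shares the key signature and is a minor 3rd above the minor tonic
A minor 3rd above Bb is Db
→ relative major of Bb minor is Db major
Db major scale: Db Eb F Gb Ab Bb C
= Db major; 5th degree = Ab


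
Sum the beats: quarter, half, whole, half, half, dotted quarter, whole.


Solution.
Beat values:
  quarter = 1 beat
  half = 2 beats
  whole = 4 beats
  half = 2 beats
  half = 2 beats
  dotted quarter = 1.5 beats
  whole = 4 beats
Sum = 1 + 2 + 4 + 2 + 2 + 1.5 + 4
= 16.5 beats


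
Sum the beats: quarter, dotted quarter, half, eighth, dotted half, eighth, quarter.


Beat values:
  quarter = 1 beat
  dotted quarter = 1.5 beats
  half = 2 beats
  eighth = 0.5 beats
  dotted half = 3 beats
  eighth = 0.5 beats
  quarter = 1 beat
Sum = 1 + 1.5 + 2 + 0.5 + 3 + 0.5 + 1
= 9.5 beats


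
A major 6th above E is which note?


A 6th spans 6 letter names, so from E we land on C
A major 6th = 9 semitones above E
Spell C at that pitch: C#
= C#


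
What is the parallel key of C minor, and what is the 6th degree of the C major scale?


Working:
Parallel keys share the same tonic but differ in mode
C minor → parallel is C major
C major scale: C D E F G A B
= C major; 6th degree = A


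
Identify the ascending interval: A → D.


Letter names: A → D spans 4 letter names → a 4th
Semitones: A → D = 5 half-steps
A 4th of 5 semitones is a perfect 4th
= perfect 4th


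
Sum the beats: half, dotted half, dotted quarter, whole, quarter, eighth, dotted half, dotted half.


Working:
Beat values:
  half = 2 beats
  dotted half = 3 beats
  dotted quarter = 1.5 beats
  whole = 4 beats
  quarter = 1 beat
  eighth = 0.5 beats
  dotted half = 3 beats
  dotted half = 3 beats
Sum = 2 + 3 + 1.5 + 4 + 1 + 0.5 + 3 + 3
= 18 beats


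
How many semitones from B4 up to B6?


Reasoning:
Absolute semitone position = octave×12 + chromatic position
B4: 4×12 + 11 = 59
B6: 6×12 + 11 = 83
Difference = 83 - 59 = 24
= 24 semitones


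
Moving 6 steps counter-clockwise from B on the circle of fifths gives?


Each counter-clockwise step moves down a perfect 5th (= up a perfect 4th)
From B: B → E → A → D → G → C → F
= F


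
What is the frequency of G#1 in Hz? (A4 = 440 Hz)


Working:
f = 440 × 2^(n/12) where n = semitones from A4
G#1: -37 semitones from A4
f = 440 × 2^(-37/12)
f = 51.91 Hz


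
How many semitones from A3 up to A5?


Let's work it out.
Absolute semitone position = octave×12 + chromatic position
A3: 3×12 + 9 = 45
A5: 5×12 + 9 = 69
Difference = 69 - 45 = 24
= 24 semitones


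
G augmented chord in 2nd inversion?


Working:
Root position: G B D#
2nd inversion: move root and 3rd up an octave
Bass note: D#
Notes (bottom to top) = D# G B


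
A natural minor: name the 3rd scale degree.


Let's work it out.
Natural minor scale pattern: W-H-W-W-H-W-W (2-1-2-2-1-2-2 semitones)
Starting from A:
  A + 2 semitones → B
  B + 1 semitone → C
  C + 2 semitones → D
  D + 2 semitones → E
  E + 1 semitone → F
  F + 2 semitones → G
  G + 2 semitones → A
Scale: A B C D E F G
Degree 3 = C


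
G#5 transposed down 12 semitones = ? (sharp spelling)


Working:
G#5: chromatic position 8 in octave 5 → absolute = 5×12 + 8 = 68
Transpose down 12: 68 - 12 = 56
56 = 4×12 + 8 → G# in octave 4
Result = G#4


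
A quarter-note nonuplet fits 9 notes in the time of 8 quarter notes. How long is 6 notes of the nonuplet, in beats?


Step by step:
Nonuplet: 9 notes occupy the space of 8 quarter notes
Space = 8 × 1 = 8 beats
Each nonuplet note = 8 / 9 = 8/9 beats
6 notes = 6 × 8/9 = 16/3
= 16/3 beats


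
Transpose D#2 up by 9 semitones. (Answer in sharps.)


Solution.
D#2: chromatic position 3 in octave 2 → absolute = 2×12 + 3 = 27
Transpose up 9: 27 + 9 = 36
36 = 3×12 + 0 → C in octave 3
Result = C3


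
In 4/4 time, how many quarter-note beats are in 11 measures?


Step by step:
Time signature 4/4: the bottom number 4 means the quarter note gets one count
The top number 4 means 4 quarter-note beats per measure
Total = 4 × 11 measures
= 44 quarter-note beats


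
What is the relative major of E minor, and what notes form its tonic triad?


Working:
The relative major shares the key signature and is a minor 3rd above the minor tonic
A minor 3rd above E is G
→ relative major of E minor is G major
Tonic triad of G major = root + major 3rd + perfect 5th = G B D
= G major; triad = G B D


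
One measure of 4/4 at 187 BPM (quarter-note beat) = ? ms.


Quarter-note beat duration = 60000 / 187 ms
Beats per measure (4/4) = 4
One measure = 4 × 60000 / 187 = 240000 / 187 ms
= 1283.4 ms


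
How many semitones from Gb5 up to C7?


Working:
Absolute semitone position = octave×12 + chromatic position
Gb5: 5×12 + 6 = 66
C7: 7×12 + 0 = 84
Difference = 84 - 66 = 18
= 18 semitones


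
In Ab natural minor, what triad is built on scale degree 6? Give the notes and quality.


Step by step:
Ab natural minor scale: Ab Bb Cb Db Eb Fb Gb
Diatonic triad on degree 6 stacks scale notes 6, 1, 3: Fb Ab Cb
Fb→Ab = 4 semitones; Fb→Cb = 7 semitones → major triad
= Fb Ab Cb (major)


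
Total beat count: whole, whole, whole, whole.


Let's work it out.
Beat values:
  whole = 4 beats
  whole = 4 beats
  whole = 4 beats
  whole = 4 beats
Sum = 4 + 4 + 4 + 4
= 16 beats


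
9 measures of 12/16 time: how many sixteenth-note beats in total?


Time signature 12/16: the bottom number 16 means the sixteenth note gets one count
The top number 12 means 12 sixteenth-note beats per measure
Total = 12 × 9 measures
= 108 sixteenth-note beats


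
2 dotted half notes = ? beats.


Step by step:
Base half note = 2 beats
Dot 1 adds half the previous value: +1
One dotted half = 2 + 1 = 3
2 of them = 2 × 3 = 6
= 6 beats


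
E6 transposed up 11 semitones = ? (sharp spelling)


E6: chromatic position 4 in octave 6 → absolute = 6×12 + 4 = 76
Transpose up 11: 76 + 11 = 87
87 = 7×12 + 3 → D# in octave 7
Result = D#7


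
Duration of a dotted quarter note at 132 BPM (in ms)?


Reasoning:
One quarter-note beat = 60000 / BPM = 60000 / 132 ms
Dotted quarter note = 3/2 × quarter note
Duration = 3/2 × 60000 / 132 = 90000 / 132
= 681.8 ms


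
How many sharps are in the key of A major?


Reasoning:
Sharp major keys follow the circle of fifths: C(0), G(1), D(2), A(3), E(4), B(5), F#(6), C#(7)
A major has 3 sharps
Order of sharps: F# C# G# D# A# E# B# → first 3: F#, C#, G#
= 3 sharps


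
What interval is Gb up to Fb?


Solution.
Letter names: G → F spans 7 letter names → a 7th
Semitones: Gb → Fb = 10 half-steps
A 7th of 10 semitones is a minor 7th
= minor 7th


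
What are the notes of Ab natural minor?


Solution.
Natural minor scale pattern: W-H-W-W-H-W-W (2-1-2-2-1-2-2 semitones)
Starting from Ab:
  Ab + 2 semitones → Bb
  Bb + 1 semitone → Cb
  Cb + 2 semitones → Db
  Db + 2 semitones → Eb
  Eb + 1 semitone → Fb
  Fb + 2 semitones → Gb
  Gb + 2 semitones → Ab
Scale = Ab Bb Cb Db Eb Fb Gb


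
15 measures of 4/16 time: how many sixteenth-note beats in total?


Step by step:
Time signature 4/16: the bottom number 16 means the sixteenth note gets one count
The top number 4 means 4 sixteenth-note beats per measure
Total = 4 × 15 measures
= 60 sixteenth-note beats


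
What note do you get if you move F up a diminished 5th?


Working:
diminished 5th: 5 letter names, 6 semitones
Letter: F + 4 → C
Pitch: F + 6 semitones, spelled as a C → Cb
= Cb


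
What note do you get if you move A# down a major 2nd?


major 2nd: 2 letter names, 2 semitones
Letter: A - 1 → G
Pitch: A# - 2 semitones, spelled as a G → G#
= G#


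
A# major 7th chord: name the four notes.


Reasoning:
Major 7th chord = root + major 3rd + perfect 5th + major 7th
Seventh chords stack in thirds, so the letter names are A-C-E-G
Root: A#
Major 3rd above A#: C##
Perfect 5th above A#: E#
Major 7th above A#: G##
Chord = A# C## E# G##


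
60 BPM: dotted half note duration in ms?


One quarter-note beat = 60000 / BPM = 60000 / 60 ms
Dotted half note = 3 × quarter note
Duration = 3 × 60000 / 60 = 180000 / 60
= 3000.0 ms


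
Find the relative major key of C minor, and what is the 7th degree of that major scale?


Step by step:
The relative major shares the key signature and is a minor 3rd above the minor tonic
A minor 3rd above C is Eb
→ relative major of C minor is Eb major
Eb major scale: Eb F G Ab Bb C D
= Eb major; 7th degree = D


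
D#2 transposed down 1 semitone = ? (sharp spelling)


Let's work it out.
D#2: chromatic position 3 in octave 2 → absolute = 2×12 + 3 = 27
Transpose down 1: 27 - 1 = 26
26 = 2×12 + 2 → D in octave 2
Result = D2


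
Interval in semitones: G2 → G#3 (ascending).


Reasoning:
Absolute semitone position = octave×12 + chromatic position
G2: 2×12 + 7 = 31
G#3: 3×12 + 8 = 44
Difference = 44 - 31 = 13
= 13 semitones


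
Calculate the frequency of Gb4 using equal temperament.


Let's work it out.
f = 440 × 2^(n/12) where n = semitones from A4
Gb4: -3 semitones from A4
f = 440 × 2^(-3/12)
f = 369.99 Hz


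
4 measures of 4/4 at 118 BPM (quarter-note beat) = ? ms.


Solution.
Quarter-note beat duration = 60000 / 118 ms
Beats per measure (4/4) = 4
One measure = 4 × 60000 / 118 = 240000 / 118 ms
4 measures = 4 × 240000 / 118 = 960000 / 118
= 8135.6 ms


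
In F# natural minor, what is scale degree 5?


Natural minor scale pattern: W-H-W-W-H-W-W (2-1-2-2-1-2-2 semitones)
Starting from F#:
  F# + 2 semitones → G#
  G# + 1 semitone → A
  A + 2 semitones → B
  B + 2 semitones → C#
  C# + 1 semitone → D
  D + 2 semitones → E
  E + 2 semitones → F#
Scale: F# G# A B C# D E
Degree 5 = C#


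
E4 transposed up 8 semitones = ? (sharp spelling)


Solution.
E4: chromatic position 4 in octave 4 → absolute = 4×12 + 4 = 52
Transpose up 8: 52 + 8 = 60
60 = 5×12 + 0 → C in octave 5
Result = C5


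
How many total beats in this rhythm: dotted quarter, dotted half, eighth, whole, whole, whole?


Let's work it out.
Beat values:
  dotted quarter = 1.5 beats
  dotted half = 3 beats
  eighth = 0.5 beats
  whole = 4 beats
  whole = 4 beats
  whole = 4 beats
Sum = 1.5 + 3 + 0.5 + 4 + 4 + 4
= 17 beats


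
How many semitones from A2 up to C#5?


Absolute semitone position = octave×12 + chromatic position
A2: 2×12 + 9 = 33
C#5: 5×12 + 1 = 61
Difference = 61 - 33 = 28
= 28 semitones


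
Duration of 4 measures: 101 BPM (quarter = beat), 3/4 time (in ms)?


Reasoning:
Quarter-note beat duration = 60000 / 101 ms
Beats per measure (3/4) = 3
One measure = 3 × 60000 / 101 = 180000 / 101 ms
4 measures = 4 × 180000 / 101 = 720000 / 101
= 7128.7 ms


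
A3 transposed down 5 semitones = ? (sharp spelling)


A3: chromatic position 9 in octave 3 → absolute = 3×12 + 9 = 45
Transpose down 5: 45 - 5 = 40
40 = 3×12 + 4 → E in octave 3
Result = E3


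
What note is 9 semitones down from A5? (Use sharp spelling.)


Solution.
A5: chromatic position 9 in octave 5 → absolute = 5×12 + 9 = 69
Transpose down 9: 69 - 9 = 60
60 = 5×12 + 0 → C in octave 5
Result = C5


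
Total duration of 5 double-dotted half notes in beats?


Step by step:
Base half note = 2 beats
Dot 1 adds half the previous value: +1
Dot 2 adds half the previous value: +1/2
One double-dotted half = 2 + 1 + 1/2 = 7/2
5 of them = 5 × 7/2 = 35/2
= 35/2 beats


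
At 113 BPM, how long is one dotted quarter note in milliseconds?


Reasoning:
One quarter-note beat = 60000 / BPM = 60000 / 113 ms
Dotted quarter note = 3/2 × quarter note
Duration = 3/2 × 60000 / 113 = 90000 / 113
= 796.5 ms


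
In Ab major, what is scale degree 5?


Let's work it out.
Major scale pattern: W-W-H-W-W-W-H (2-2-1-2-2-2-1 semitones)
Starting from Ab:
  Ab + 2 semitones → Bb
  Bb + 2 semitones → C
  C + 1 semitone → Db
  Db + 2 semitones → Eb
  Eb + 2 semitones → F
  F + 2 semitones → G
  G + 1 semitone → Ab
Scale: Ab Bb C Db Eb F G
Degree 5 = Eb


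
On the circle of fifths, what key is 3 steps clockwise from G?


Each clockwise step on the circle of fifths moves up a perfect 5th
From G: G → D → A → E
= E


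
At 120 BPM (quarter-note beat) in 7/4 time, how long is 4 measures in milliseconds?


Working:
Quarter-note beat duration = 60000 / 120 ms
Beats per measure (7/4) = 7
One measure = 7 × 60000 / 120 = 420000 / 120 ms
4 measures = 4 × 420000 / 120 = 1680000 / 120
= 14000.0 ms


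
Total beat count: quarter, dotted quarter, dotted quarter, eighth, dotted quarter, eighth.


Working:
Beat values:
  quarter = 1 beat
  dotted quarter = 1.5 beats
  dotted quarter = 1.5 beats
  eighth = 0.5 beats
  dotted quarter = 1.5 beats
  eighth = 0.5 beats
Sum = 1 + 1.5 + 1.5 + 0.5 + 1.5 + 0.5
= 6.5 beats


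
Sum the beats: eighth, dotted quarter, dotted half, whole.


Let's work it out.
Beat values:
  eighth = 0.5 beats
  dotted quarter = 1.5 beats
  dotted half = 3 beats
  whole = 4 beats
Sum = 0.5 + 1.5 + 3 + 4
= 9 beats


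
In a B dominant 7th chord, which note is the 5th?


Dominant 7th chord = root + major 3rd + perfect 5th + minor 7th
Seventh chords stack in thirds, so the letter names are B-D-F-A
Root: B
Major 3rd above B: D#
Perfect 5th above B: F#
Minor 7th above B: A
The 5th = F#


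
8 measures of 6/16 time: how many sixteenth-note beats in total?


Time signature 6/16: the bottom number 16 means the sixteenth note gets one count
The top number 6 means 6 sixteenth-note beats per measure
Total = 6 × 8 measures
= 48 sixteenth-note beats


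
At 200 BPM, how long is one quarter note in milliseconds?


One quarter-note beat = 60000 / BPM = 60000 / 200 ms
Duration = 60000 / 200
= 300.0 ms


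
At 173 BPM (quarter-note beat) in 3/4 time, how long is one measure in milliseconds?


Quarter-note beat duration = 60000 / 173 ms
Beats per measure (3/4) = 3
One measure = 3 × 60000 / 173 = 180000 / 173 ms
= 1040.5 ms


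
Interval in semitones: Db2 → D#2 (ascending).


Let's work it out.
Absolute semitone position = octave×12 + chromatic position
Db2: 2×12 + 1 = 25
D#2: 2×12 + 3 = 27
Difference = 27 - 25 = 2
= 2 semitones


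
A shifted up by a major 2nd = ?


Solution.
major 2nd: 2 letter names, 2 semitones
Letter: A + 1 → B
Pitch: A + 2 semitones, spelled as a B → B
= B


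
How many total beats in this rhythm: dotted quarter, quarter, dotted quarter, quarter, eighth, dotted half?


Let's work it out.
Beat values:
  dotted quarter = 1.5 beats
  quarter = 1 beat
  dotted quarter = 1.5 beats
  quarter = 1 beat
  eighth = 0.5 beats
  dotted half = 3 beats
Sum = 1.5 + 1 + 1.5 + 1 + 0.5 + 3
= 8.5 beats


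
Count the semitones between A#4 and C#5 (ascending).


Absolute semitone position = octave×12 + chromatic position
A#4: 4×12 + 10 = 58
C#5: 5×12 + 1 = 61
Difference = 61 - 58 = 3
= 3 semitones


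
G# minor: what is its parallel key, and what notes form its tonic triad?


Let's work it out.
Parallel keys share the same tonic but differ in mode
G# minor → parallel is G# major
Tonic triad of G# major = G# B# D#
= G# major; triad = G# B# D#


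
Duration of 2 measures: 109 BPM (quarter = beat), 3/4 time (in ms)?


Reasoning:
Quarter-note beat duration = 60000 / 109 ms
Beats per measure (3/4) = 3
One measure = 3 × 60000 / 109 = 180000 / 109 ms
2 measures = 2 × 180000 / 109 = 360000 / 109
= 3302.8 ms


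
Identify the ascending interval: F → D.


Working:
Letter names: F → D spans 6 letter names → a 6th
Semitones: F → D = 9 half-steps
A 6th of 9 semitones is a major 6th
= major 6th


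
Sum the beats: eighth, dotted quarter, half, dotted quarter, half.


Beat values:
  eighth = 0.5 beats
  dotted quarter = 1.5 beats
  half = 2 beats
  dotted quarter = 1.5 beats
  half = 2 beats
Sum = 0.5 + 1.5 + 2 + 1.5 + 2
= 7.5 beats


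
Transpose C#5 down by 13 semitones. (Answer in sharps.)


C#5: chromatic position 1 in octave 5 → absolute = 5×12 + 1 = 61
Transpose down 13: 61 - 13 = 48
48 = 4×12 + 0 → C in octave 4
Result = C4


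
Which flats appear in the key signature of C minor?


Solution.
Flat minor keys: A(0), D(1), G(2), C(3), F(4), Bb(5), Eb(6), Ab(7)
C minor has 3 flats
Order of flats: Bb Eb Ab Db Gb Cb Fb → first 3: Bb, Eb, Ab
= Bb, Eb, Ab


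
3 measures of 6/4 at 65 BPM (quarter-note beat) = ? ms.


Working:
Quarter-note beat duration = 60000 / 65 ms
Beats per measure (6/4) = 6
One measure = 6 × 60000 / 65 = 360000 / 65 ms
3 measures = 3 × 360000 / 65 = 1080000 / 65
= 16615.4 ms


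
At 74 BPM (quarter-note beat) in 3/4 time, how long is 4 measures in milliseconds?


Quarter-note beat duration = 60000 / 74 ms
Beats per measure (3/4) = 3
One measure = 3 × 60000 / 74 = 180000 / 74 ms
4 measures = 4 × 180000 / 74 = 720000 / 74
= 9729.7 ms


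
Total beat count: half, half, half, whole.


Let's work it out.
Beat values:
  half = 2 beats
  half = 2 beats
  half = 2 beats
  whole = 4 beats
Sum = 2 + 2 + 2 + 4
= 10 beats


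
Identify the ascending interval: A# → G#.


Reasoning:
Letter names: A → G spans 7 letter names → a 7th
Semitones: A# → G# = 10 half-steps
A 7th of 10 semitones is a minor 7th
= minor 7th


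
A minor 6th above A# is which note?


Working:
A 6th spans 6 letter names, so from A we land on F
A minor 6th = 8 semitones above A#
Spell F at that pitch: F#
= F#


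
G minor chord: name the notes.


Working:
Minor triad = root + minor 3rd (3 semitones) + perfect 5th (7 semitones)
A triad on G stacks thirds, so the chord tones use letter names G-B-D
Root: G
Minor 3rd above G: Bb
Perfect 5th above G: D
Chord = G Bb D


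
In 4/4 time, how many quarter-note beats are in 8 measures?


Solution.
Time signature 4/4: the bottom number 4 means the quarter note gets one count
The top number 4 means 4 quarter-note beats per measure
Total = 4 × 8 measures
= 32 quarter-note beats


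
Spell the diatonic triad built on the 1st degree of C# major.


Working:
C# major scale: C# D# E# F# G# A# B#
Diatonic triad on degree 1 stacks scale notes 1, 3, 5: C# E# G#
C#→E# = 4 semitones; C#→G# = 7 semitones → major triad
= C# E# G# (major)


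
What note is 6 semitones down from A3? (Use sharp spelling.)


A3: chromatic position 9 in octave 3 → absolute = 3×12 + 9 = 45
Transpose down 6: 45 - 6 = 39
39 = 3×12 + 3 → D# in octave 3
Result = D#3


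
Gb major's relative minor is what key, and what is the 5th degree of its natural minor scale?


Working:
The relative minor shares the major's key signature and starts on its 6th degree
6th degree = a major 6th above the tonic; a major 6th above Gb is Eb
→ relative minor of Gb major is Eb minor
Eb natural minor scale: Eb F Gb Ab Bb Cb Db
= Eb minor; 5th degree = Bb


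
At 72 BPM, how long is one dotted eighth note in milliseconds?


Solution.
One quarter-note beat = 60000 / BPM = 60000 / 72 ms
Dotted eighth note = 3/4 × quarter note
Duration = 3/4 × 60000 / 72 = 45000 / 72
= 625.0 ms


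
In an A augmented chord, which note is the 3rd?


Solution.
Augmented triad = root + major 3rd (4 semitones) + augmented 5th (8 semitones)
A triad on A stacks thirds, so the chord tones use letter names A-C-E
Root: A
Major 3rd above A: C#
Augmented 5th above A: E#
The 3rd = C#


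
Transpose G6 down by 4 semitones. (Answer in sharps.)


Solution.
G6: chromatic position 7 in octave 6 → absolute = 6×12 + 7 = 79
Transpose down 4: 79 - 4 = 75
75 = 6×12 + 3 → D# in octave 6
Result = D#6


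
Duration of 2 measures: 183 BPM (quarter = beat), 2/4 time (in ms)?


Reasoning:
Quarter-note beat duration = 60000 / 183 ms
Beats per measure (2/4) = 2
One measure = 2 × 60000 / 183 = 120000 / 183 ms
2 measures = 2 × 120000 / 183 = 240000 / 183
= 1311.5 ms


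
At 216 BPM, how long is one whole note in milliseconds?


Step by step:
One quarter-note beat = 60000 / BPM = 60000 / 216 ms
Whole note = 4 × quarter note
Duration = 4 × 60000 / 216 = 240000 / 216
= 1111.1 ms


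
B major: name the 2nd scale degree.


Let's work it out.
Major scale pattern: W-W-H-W-W-W-H (2-2-1-2-2-2-1 semitones)
Starting from B:
  B + 2 semitones → C#
  C# + 2 semitones → D#
  D# + 1 semitone → E
  E + 2 semitones → F#
  F# + 2 semitones → G#
  G# + 2 semitones → A#
  A# + 1 semitone → B
Scale: B C# D# E F# G# A#
Degree 2 = C#


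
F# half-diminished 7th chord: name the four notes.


Working:
Half-diminished 7th chord = root + minor 3rd + diminished 5th + minor 7th
Seventh chords stack in thirds, so the letter names are F-A-C-E
Root: F#
Minor 3rd above F#: A
Diminished 5th above F#: C
Minor 7th above F#: E
Chord = F# A C E


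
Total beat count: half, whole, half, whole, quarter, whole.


Let's work it out.
Beat values:
  half = 2 beats
  whole = 4 beats
  half = 2 beats
  whole = 4 beats
  quarter = 1 beat
  whole = 4 beats
Sum = 2 + 4 + 2 + 4 + 1 + 4
= 17 beats


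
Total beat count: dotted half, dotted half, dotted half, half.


Let's work it out.
Beat values:
  dotted half = 3 beats
  dotted half = 3 beats
  dotted half = 3 beats
  half = 2 beats
Sum = 3 + 3 + 3 + 2
= 11 beats


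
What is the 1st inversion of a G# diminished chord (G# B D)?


Root position: G# B D
1st inversion: move root up an octave
Bass note: B
Notes (bottom to top) = B D G#


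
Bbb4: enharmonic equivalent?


Step by step:
Enharmonic notes sound the same pitch but are spelled with different letter names
Bbb and A name the same pitch class
= A4


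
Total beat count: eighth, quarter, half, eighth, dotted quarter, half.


Solution.
Beat values:
  eighth = 0.5 beats
  quarter = 1 beat
  half = 2 beats
  eighth = 0.5 beats
  dotted quarter = 1.5 beats
  half = 2 beats
Sum = 0.5 + 1 + 2 + 0.5 + 1.5 + 2
= 7.5 beats


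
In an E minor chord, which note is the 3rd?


Minor triad = root + minor 3rd (3 semitones) + perfect 5th (7 semitones)
A triad on E stacks thirds, so the chord tones use letter names E-G-B
Root: E
Minor 3rd above E: G
Perfect 5th above E: B
The 3rd = G


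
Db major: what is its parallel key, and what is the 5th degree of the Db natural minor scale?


Parallel keys share the same tonic but differ in mode
Db major → parallel is Db minor
Db natural minor scale: Db Eb Fb Gb Ab Bbb Cb
= Db minor; 5th degree = Ab


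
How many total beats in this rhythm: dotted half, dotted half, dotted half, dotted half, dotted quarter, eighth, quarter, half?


Step by step:
Beat values:
  dotted half = 3 beats
  dotted half = 3 beats
  dotted half = 3 beats
  dotted half = 3 beats
  dotted quarter = 1.5 beats
  eighth = 0.5 beats
  quarter = 1 beat
  half = 2 beats
Sum = 3 + 3 + 3 + 3 + 1.5 + 0.5 + 1 + 2
= 17 beats


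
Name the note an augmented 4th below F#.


A 4th spans 4 letter names, so from F we land on C
An augmented 4th = 6 semitones below F#
Spell C at that pitch: C
= C


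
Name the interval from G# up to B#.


Reasoning:
Letter names: G → B spans 3 letter names → a 3rd
Semitones: G# → B# = 4 half-steps
A 3rd of 4 semitones is a major 3rd
= major 3rd


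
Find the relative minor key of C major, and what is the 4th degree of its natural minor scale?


The relative minor shares the major's key signature and starts on its 6th degree
6th degree = a major 6th above the tonic; a major 6th above C is A
→ relative minor of C major is A minor
A natural minor scale: A B C D E F G
= A minor; 4th degree = D


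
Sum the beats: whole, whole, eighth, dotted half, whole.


Let's work it out.
Beat values:
  whole = 4 beats
  whole = 4 beats
  eighth = 0.5 beats
  dotted half = 3 beats
  whole = 4 beats
Sum = 4 + 4 + 0.5 + 3 + 4
= 15.5 beats


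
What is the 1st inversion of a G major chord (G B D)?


Working:
Root position: G B D
1st inversion: move root up an octave
Bass note: B
Notes (bottom to top) = B D G


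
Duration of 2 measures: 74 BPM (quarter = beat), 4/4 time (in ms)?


Quarter-note beat duration = 60000 / 74 ms
Beats per measure (4/4) = 4
One measure = 4 × 60000 / 74 = 240000 / 74 ms
2 measures = 2 × 240000 / 74 = 480000 / 74
= 6486.5 ms


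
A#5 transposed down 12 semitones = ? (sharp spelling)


Solution.
A#5: chromatic position 10 in octave 5 → absolute = 5×12 + 10 = 70
Transpose down 12: 70 - 12 = 58
58 = 4×12 + 10 → A# in octave 4
Result = A#4


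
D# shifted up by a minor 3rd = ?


Working:
minor 3rd: 3 letter names, 3 semitones
Letter: D + 2 → F
Pitch: D# + 3 semitones, spelled as an F → F#
= F#


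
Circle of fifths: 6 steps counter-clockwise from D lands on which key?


Working:
Each counter-clockwise step moves down a perfect 5th (= up a perfect 4th)
From D: D → G → C → F → Bb → Eb → Ab
= Ab


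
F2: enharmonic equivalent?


Reasoning:
Enharmonic notes sound the same pitch but are spelled with different letter names
F and Gbb name the same pitch class
= Gbb2


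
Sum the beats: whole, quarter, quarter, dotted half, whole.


Working:
Beat values:
  whole = 4 beats
  quarter = 1 beat
  quarter = 1 beat
  dotted half = 3 beats
  whole = 4 beats
Sum = 4 + 1 + 1 + 3 + 4
= 13 beats


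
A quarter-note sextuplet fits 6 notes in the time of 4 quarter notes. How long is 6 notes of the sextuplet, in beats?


Sextuplet: 6 notes occupy the space of 4 quarter notes
Space = 4 × 1 = 4 beats
Each sextuplet note = 4 / 6 = 2/3 beats
6 notes = 6 × 2/3 = 4
= 4 beats


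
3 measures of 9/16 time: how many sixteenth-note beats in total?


Time signature 9/16: the bottom number 16 means the sixteenth note gets one count
The top number 9 means 9 sixteenth-note beats per measure
Total = 9 × 3 measures
= 27 sixteenth-note beats


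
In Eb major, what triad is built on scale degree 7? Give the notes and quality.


Eb major scale: Eb F G Ab Bb C D
Diatonic triad on degree 7 stacks scale notes 7, 2, 4: D F Ab
D→F = 3 semitones; D→Ab = 6 semitones → diminished triad
= D F Ab (diminished)


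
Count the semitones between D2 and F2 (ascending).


Solution.
Absolute semitone position = octave×12 + chromatic position
D2: 2×12 + 2 = 26
F2: 2×12 + 5 = 29
Difference = 29 - 26 = 3
= 3 semitones


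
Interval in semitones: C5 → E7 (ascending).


Working:
Absolute semitone position = octave×12 + chromatic position
C5: 5×12 + 0 = 60
E7: 7×12 + 4 = 88
Difference = 88 - 60 = 28
= 28 semitones


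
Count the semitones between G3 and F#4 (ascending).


Solution.
Absolute semitone position = octave×12 + chromatic position
G3: 3×12 + 7 = 43
F#4: 4×12 + 6 = 54
Difference = 54 - 43 = 11
= 11 semitones


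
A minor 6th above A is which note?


Working:
A 6th spans 6 letter names, so from A we land on F
A minor 6th = 8 semitones above A
Spell F at that pitch: F
= F


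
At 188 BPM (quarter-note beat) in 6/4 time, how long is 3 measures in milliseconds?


Step by step:
Quarter-note beat duration = 60000 / 188 ms
Beats per measure (6/4) = 6
One measure = 6 × 60000 / 188 = 360000 / 188 ms
3 measures = 3 × 360000 / 188 = 1080000 / 188
= 5744.7 ms


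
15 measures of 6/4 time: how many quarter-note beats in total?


Let's work it out.
Time signature 6/4: the bottom number 4 means the quarter note gets one count
The top number 6 means 6 quarter-note beats per measure
Total = 6 × 15 measures
= 90 quarter-note beats


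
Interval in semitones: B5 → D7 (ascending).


Absolute semitone position = octave×12 + chromatic position
B5: 5×12 + 11 = 71
D7: 7×12 + 2 = 86
Difference = 86 - 71 = 15
= 15 semitones


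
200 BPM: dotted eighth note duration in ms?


One quarter-note beat = 60000 / BPM = 60000 / 200 ms
Dotted eighth note = 3/4 × quarter note
Duration = 3/4 × 60000 / 200 = 45000 / 200
= 225.0 ms


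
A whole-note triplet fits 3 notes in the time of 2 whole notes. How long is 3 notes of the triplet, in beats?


Triplet: 3 notes occupy the space of 2 whole notes
Space = 2 × 4 = 8 beats
Each triplet note = 8 / 3 = 8/3 beats
3 notes = 3 × 8/3 = 8
= 8 beats


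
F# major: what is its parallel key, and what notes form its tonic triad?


Reasoning:
Parallel keys share the same tonic but differ in mode
F# major → parallel is F# minor
Tonic triad of F# minor = F# A C#
= F# minor; triad = F# A C#


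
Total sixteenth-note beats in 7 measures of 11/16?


Solution.
Time signature 11/16: the bottom number 16 means the sixteenth note gets one count
The top number 11 means 11 sixteenth-note beats per measure
Total = 11 × 7 measures
= 77 sixteenth-note beats


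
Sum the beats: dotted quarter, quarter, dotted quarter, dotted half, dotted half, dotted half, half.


Let's work it out.
Beat values:
  dotted quarter = 1.5 beats
  quarter = 1 beat
  dotted quarter = 1.5 beats
  dotted half = 3 beats
  dotted half = 3 beats
  dotted half = 3 beats
  half = 2 beats
Sum = 1.5 + 1 + 1.5 + 3 + 3 + 3 + 2
= 15 beats


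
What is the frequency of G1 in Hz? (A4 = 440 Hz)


f = 440 × 2^(n/12) where n = semitones from A4
G1: -38 semitones from A4
f = 440 × 2^(-38/12)
f = 49.00 Hz


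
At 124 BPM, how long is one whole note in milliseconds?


One quarter-note beat = 60000 / BPM = 60000 / 124 ms
Whole note = 4 × quarter note
Duration = 4 × 60000 / 124 = 240000 / 124
= 1935.5 ms


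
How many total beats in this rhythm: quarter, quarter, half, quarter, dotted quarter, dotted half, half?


Reasoning:
Beat values:
  quarter = 1 beat
  quarter = 1 beat
  half = 2 beats
  quarter = 1 beat
  dotted quarter = 1.5 beats
  dotted half = 3 beats
  half = 2 beats
Sum = 1 + 1 + 2 + 1 + 1.5 + 3 + 2
= 11.5 beats


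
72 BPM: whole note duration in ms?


One quarter-note beat = 60000 / BPM = 60000 / 72 ms
Whole note = 4 × quarter note
Duration = 4 × 60000 / 72 = 240000 / 72
= 3333.3 ms


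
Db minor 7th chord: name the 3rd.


Step by step:
Minor 7th chord = root + minor 3rd + perfect 5th + minor 7th
Seventh chords stack in thirds, so the letter names are D-F-A-C
Root: Db
Minor 3rd above Db: Fb
Perfect 5th above Db: Ab
Minor 7th above Db: Cb
The 3rd = Fb


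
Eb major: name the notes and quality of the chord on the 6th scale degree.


Reasoning:
Eb major scale: Eb F G Ab Bb C D
Diatonic triad on degree 6 stacks scale notes 6, 1, 3: C Eb G
C→Eb = 3 semitones; C→G = 7 semitones → minor triad
= C Eb G (minor)


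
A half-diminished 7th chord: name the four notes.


Step by step:
Half-diminished 7th chord = root + minor 3rd + diminished 5th + minor 7th
Seventh chords stack in thirds, so the letter names are A-C-E-G
Root: A
Minor 3rd above A: C
Diminished 5th above A: Eb
Minor 7th above A: G
Chord = A C Eb G


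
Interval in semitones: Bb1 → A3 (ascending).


Let's work it out.
Absolute semitone position = octave×12 + chromatic position
Bb1: 1×12 + 10 = 22
A3: 3×12 + 9 = 45
Difference = 45 - 22 = 23
= 23 semitones


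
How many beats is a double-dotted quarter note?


Reasoning:
Base quarter note = 1 beat
Dot 1 adds half the previous value: +1/2
Dot 2 adds half the previous value: +1/4
One double-dotted quarter = 1 + 1/2 + 1/4 = 7/4
= 7/4 beats


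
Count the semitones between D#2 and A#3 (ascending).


Let's work it out.
Absolute semitone position = octave×12 + chromatic position
D#2: 2×12 + 3 = 27
A#3: 3×12 + 10 = 46
Difference = 46 - 27 = 19
= 19 semitones


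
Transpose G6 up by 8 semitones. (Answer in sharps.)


Let's work it out.
G6: chromatic position 7 in octave 6 → absolute = 6×12 + 7 = 79
Transpose up 8: 79 + 8 = 87
87 = 7×12 + 3 → D# in octave 7
Result = D#7


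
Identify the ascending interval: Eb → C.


Letter names: E → C spans 6 letter names → a 6th
Semitones: Eb → C = 9 half-steps
A 6th of 9 semitones is a major 6th
= major 6th


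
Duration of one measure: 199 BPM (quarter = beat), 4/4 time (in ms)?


Reasoning:
Quarter-note beat duration = 60000 / 199 ms
Beats per measure (4/4) = 4
One measure = 4 × 60000 / 199 = 240000 / 199 ms
= 1206.0 ms


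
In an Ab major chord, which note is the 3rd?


Step by step:
Major triad = root + major 3rd (4 semitones) + perfect 5th (7 semitones)
A triad on Ab stacks thirds, so the chord tones use letter names A-C-E
Root: Ab
Major 3rd above Ab: C
Perfect 5th above Ab: Eb
The 3rd = C


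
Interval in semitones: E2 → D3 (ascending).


Solution.
Absolute semitone position = octave×12 + chromatic position
E2: 2×12 + 4 = 28
D3: 3×12 + 2 = 38
Difference = 38 - 28 = 10
= 10 semitones


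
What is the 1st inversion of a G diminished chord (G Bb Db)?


Working:
Root position: G Bb Db
1st inversion: move root up an octave
Bass note: Bb
Notes (bottom to top) = Bb Db G


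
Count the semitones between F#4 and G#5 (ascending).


Absolute semitone position = octave×12 + chromatic position
F#4: 4×12 + 6 = 54
G#5: 5×12 + 8 = 68
Difference = 68 - 54 = 14
= 14 semitones


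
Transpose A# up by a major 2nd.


Reasoning:
major 2nd: 2 letter names, 2 semitones
Letter: A + 1 → B
Pitch: A# + 2 semitones, spelled as a B → B#
= B#


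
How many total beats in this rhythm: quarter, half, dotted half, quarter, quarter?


Beat values:
  quarter = 1 beat
  half = 2 beats
  dotted half = 3 beats
  quarter = 1 beat
  quarter = 1 beat
Sum = 1 + 2 + 3 + 1 + 1
= 8 beats


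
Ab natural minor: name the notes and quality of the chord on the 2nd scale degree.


Ab natural minor scale: Ab Bb Cb Db Eb Fb Gb
Diatonic triad on degree 2 stacks scale notes 2, 4, 6: Bb Db Fb
Bb→Db = 3 semitones; Bb→Fb = 6 semitones → diminished triad
= Bb Db Fb (diminished)


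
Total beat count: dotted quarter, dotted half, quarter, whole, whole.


Beat values:
  dotted quarter = 1.5 beats
  dotted half = 3 beats
  quarter = 1 beat
  whole = 4 beats
  whole = 4 beats
Sum = 1.5 + 3 + 1 + 4 + 4
= 13.5 beats


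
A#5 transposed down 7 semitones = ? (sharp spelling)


Working:
A#5: chromatic position 10 in octave 5 → absolute = 5×12 + 10 = 70
Transpose down 7: 70 - 7 = 63
63 = 5×12 + 3 → D# in octave 5
Result = D#5


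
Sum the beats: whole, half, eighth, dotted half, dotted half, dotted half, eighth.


Beat values:
  whole = 4 beats
  half = 2 beats
  eighth = 0.5 beats
  dotted half = 3 beats
  dotted half = 3 beats
  dotted half = 3 beats
  eighth = 0.5 beats
Sum = 4 + 2 + 0.5 + 3 + 3 + 3 + 0.5
= 16 beats


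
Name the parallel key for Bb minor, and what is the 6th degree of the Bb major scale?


Step by step:
Parallel keys share the same tonic but differ in mode
Bb minor → parallel is Bb major
Bb major scale: Bb C D Eb F G A
= Bb major; 6th degree = G


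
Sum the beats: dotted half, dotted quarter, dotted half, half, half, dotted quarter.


Step by step:
Beat values:
  dotted half = 3 beats
  dotted quarter = 1.5 beats
  dotted half = 3 beats
  half = 2 beats
  half = 2 beats
  dotted quarter = 1.5 beats
Sum = 3 + 1.5 + 3 + 2 + 2 + 1.5
= 13 beats


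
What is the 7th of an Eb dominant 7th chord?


Reasoning:
Dominant 7th chord = root + major 3rd + perfect 5th + minor 7th
Seventh chords stack in thirds, so the letter names are E-G-B-D
Root: Eb
Major 3rd above Eb: G
Perfect 5th above Eb: Bb
Minor 7th above Eb: Db
The 7th = Db


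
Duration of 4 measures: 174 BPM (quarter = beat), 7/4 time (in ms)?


Let's work it out.
Quarter-note beat duration = 60000 / 174 ms
Beats per measure (7/4) = 7
One measure = 7 × 60000 / 174 = 420000 / 174 ms
4 measures = 4 × 420000 / 174 = 1680000 / 174
= 9655.2 ms


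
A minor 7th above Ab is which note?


Let's work it out.
A 7th spans 7 letter names, so from A we land on G
A minor 7th = 10 semitones above Ab
Spell G at that pitch: Gb
= Gb


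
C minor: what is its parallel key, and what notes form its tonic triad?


Parallel keys share the same tonic but differ in mode
C minor → parallel is C major
Tonic triad of C major = C E G
= C major; triad = C E G


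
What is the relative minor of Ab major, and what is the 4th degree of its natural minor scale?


Step by step:
The relative minor shares the major's key signature and starts on its 6th degree
6th degree = a major 6th above the tonic; a major 6th above Ab is F
→ relative minor of Ab major is F minor
F natural minor scale: F G Ab Bb C Db Eb
= F minor; 4th degree = Bb


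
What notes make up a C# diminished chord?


Step by step:
Diminished triad = root + minor 3rd (3 semitones) + diminished 5th (6 semitones)
A triad on C# stacks thirds, so the chord tones use letter names C-E-G
Root: C#
Minor 3rd above C#: E
Diminished 5th above C#: G
Chord = C# E G


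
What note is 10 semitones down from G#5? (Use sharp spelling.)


Solution.
G#5: chromatic position 8 in octave 5 → absolute = 5×12 + 8 = 68
Transpose down 10: 68 - 10 = 58
58 = 4×12 + 10 → A# in octave 4
Result = A#4


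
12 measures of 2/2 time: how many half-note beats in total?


Reasoning:
Time signature 2/2: the bottom number 2 means the half note gets one count
The top number 2 means 2 half-note beats per measure
Total = 2 × 12 measures
= 24 half-note beats
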